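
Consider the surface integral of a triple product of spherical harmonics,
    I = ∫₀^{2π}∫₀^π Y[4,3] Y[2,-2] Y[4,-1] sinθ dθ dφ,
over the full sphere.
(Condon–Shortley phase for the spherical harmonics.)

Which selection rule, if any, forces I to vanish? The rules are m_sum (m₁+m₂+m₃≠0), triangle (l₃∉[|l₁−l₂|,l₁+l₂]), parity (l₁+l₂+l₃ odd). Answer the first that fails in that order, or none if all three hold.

Σmᵢ = 0  ✓
l₃∈[|l₁−l₂|,l₁+l₂]=[2,6], have l₃=4  ✓
Σlᵢ = 10 ⇒ even  ✓

none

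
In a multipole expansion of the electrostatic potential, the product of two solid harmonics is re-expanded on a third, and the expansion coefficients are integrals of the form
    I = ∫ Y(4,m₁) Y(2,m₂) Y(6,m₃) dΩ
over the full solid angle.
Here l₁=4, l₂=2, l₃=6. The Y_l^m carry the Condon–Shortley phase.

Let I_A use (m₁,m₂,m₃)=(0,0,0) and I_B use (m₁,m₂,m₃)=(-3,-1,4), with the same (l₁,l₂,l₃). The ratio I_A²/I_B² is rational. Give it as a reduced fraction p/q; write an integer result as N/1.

15/16

Shared (l₁,l₂,l₃)=(4,2,6): N and (l;000)² cancel in I_A²/I_B².
A: Δ = 0!·8!·4!/13! = 1/6435; Racah Σ t=0..0: t=0:+1/2304 = 1/2304; ⇒ 3j(4 2 6; 0 0 0)² = 5/143, sgn +1
B: Δ = 0!·8!·4!/13! = 1/6435; Racah Σ t=0..0: t=0:+1/30240 = 1/30240; ⇒ 3j(4 2 6; -3 -1 4)² = 16/429, sgn +1
I_A²/I_B² = (5/143)/(16/429) = 15/16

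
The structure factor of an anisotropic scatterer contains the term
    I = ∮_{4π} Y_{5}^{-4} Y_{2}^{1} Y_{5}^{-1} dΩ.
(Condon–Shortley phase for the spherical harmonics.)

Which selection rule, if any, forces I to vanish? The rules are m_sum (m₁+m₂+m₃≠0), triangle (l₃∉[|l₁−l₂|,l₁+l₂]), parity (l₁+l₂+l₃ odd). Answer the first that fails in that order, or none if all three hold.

m_sum

m₁+m₂+m₃ = -4 + 1 − 1 = -4  ✗
triangle: |5−2|=3 ≤ l₃=5 ≤ 5+2=7
parity: l₁+l₂+l₃ = 12 is even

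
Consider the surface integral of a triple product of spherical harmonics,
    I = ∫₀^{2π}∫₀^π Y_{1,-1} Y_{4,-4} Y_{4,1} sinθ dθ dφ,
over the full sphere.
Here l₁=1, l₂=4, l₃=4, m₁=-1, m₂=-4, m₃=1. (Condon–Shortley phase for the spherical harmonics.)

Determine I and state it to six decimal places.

m-sum = -1 − 4 + 1 = -4 ≠ 0 ⇒ I = 0

0.000000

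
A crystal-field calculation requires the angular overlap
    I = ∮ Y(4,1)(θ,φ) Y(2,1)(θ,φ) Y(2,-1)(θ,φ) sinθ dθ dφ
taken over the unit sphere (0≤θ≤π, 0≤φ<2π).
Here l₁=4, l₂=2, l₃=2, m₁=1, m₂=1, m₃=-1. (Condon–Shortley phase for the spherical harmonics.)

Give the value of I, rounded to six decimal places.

Σmᵢ = 1 ≠ 0, so the φ-integral vanishes; I = 0

0.000000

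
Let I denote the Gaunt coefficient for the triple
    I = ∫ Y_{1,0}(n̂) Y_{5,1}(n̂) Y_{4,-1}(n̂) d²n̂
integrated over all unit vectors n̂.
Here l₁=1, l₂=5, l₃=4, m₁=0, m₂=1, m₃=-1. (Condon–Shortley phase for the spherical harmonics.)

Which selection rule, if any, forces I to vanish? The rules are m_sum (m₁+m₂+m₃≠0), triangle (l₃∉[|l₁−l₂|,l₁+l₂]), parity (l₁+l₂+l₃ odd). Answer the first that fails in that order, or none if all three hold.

azimuthal sum: 0 + 1 − 1 = 0  ✓
4 ≤ 4 ≤ 6 (triangle on l)  ✓
L = 1 + 5 + 4 = 10 (even)  ✓

none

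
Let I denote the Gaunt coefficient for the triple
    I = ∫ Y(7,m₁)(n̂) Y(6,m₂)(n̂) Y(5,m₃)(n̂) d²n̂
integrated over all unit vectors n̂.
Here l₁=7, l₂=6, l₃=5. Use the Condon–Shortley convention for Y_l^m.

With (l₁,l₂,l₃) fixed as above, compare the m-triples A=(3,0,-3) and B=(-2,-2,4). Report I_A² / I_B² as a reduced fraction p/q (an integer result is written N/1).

Same 7,6,5: normalisation and zero-m 3j drop out of the ratio.
A: Δ: 8! 6! 4! / 19! → 1/174594420; sum: t=2:+1/1658880 t=3:−1/518400 t=4:+1/1658880 = -1/1382400; 3j²(7 6 5; 3 0 -3) = Δ·Π!·Σ² = 504/46189  (sign -1)
B: Δ: 8! 6! 4! / 19! → 1/174594420; sum: t=3:−1/3110400 t=4:+1/1658880 = 7/24883200; 3j²(7 6 5; -2 -2 4) = Δ·Π!·Σ² = 4802/692835  (sign -1)
I_A²/I_B² = (504/46189)/(4802/692835) = 540/343

540/343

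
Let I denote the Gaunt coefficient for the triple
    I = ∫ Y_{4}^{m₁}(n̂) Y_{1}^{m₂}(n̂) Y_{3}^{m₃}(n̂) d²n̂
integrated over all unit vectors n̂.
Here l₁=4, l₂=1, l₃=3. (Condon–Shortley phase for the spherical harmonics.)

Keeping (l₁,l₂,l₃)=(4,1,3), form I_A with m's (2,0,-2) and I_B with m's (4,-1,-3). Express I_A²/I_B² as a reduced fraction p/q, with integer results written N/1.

l's match ⇒ only the (l;m) 3-j factors differ between A and B.
A: triangle coeff Δ(4,1,3) = 1/252; Σ_t [1,1]: t=1:−1/120 = -1/120; (3j)²=1/21 [(4 1 3; 2 0 -2)], sign=+1
B: triangle coeff Δ(4,1,3) = 1/252; Σ_t [0,0]: t=0:+1/1440 = 1/1440; (3j)²=1/9 [(4 1 3; 4 -1 -3)], sign=+1
I_A²/I_B² = (1/21)/(1/9) = 3/7

3/7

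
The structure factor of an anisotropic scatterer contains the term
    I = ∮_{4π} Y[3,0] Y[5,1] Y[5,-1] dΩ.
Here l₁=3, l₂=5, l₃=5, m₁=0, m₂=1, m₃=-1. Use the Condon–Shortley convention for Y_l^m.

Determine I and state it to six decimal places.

0.000000

Σlᵢ=13 odd — θ-integrand is odd under cosθ→−cosθ; I=0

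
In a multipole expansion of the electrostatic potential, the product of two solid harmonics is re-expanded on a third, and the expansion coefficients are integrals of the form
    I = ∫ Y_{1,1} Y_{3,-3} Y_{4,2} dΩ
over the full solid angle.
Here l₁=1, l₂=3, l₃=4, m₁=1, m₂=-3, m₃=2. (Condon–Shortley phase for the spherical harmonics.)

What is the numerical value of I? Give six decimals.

Rules hold: Σm=0, L=8 even, 2≤4≤4.
N = 3·7·9 = 189
Δ = 0!·2!·6!/9! = 1/252
Racah Σ t=0..0: t=0:+1/36 = 1/36
⇒ 3j(1 3 4; 0 0 0)² = 4/63, sgn +1
Racah Σ t=0..0: t=0:+1/1440 = 1/1440
⇒ 3j(1 3 4; 1 -3 2)² = 1/252, sgn +1
4πI² = N·(3j₀)²·(3jₘ)² = 1/21
I = +1·√(0.047619/4π) = 0.06155813

0.061558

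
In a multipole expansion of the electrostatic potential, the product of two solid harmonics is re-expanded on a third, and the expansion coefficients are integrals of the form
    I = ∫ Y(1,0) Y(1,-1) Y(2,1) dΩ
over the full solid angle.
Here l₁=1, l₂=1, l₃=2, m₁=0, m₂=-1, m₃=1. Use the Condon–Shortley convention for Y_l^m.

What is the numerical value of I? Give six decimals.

m-sum 0 ✓  L=4 even ✓  0≤2≤2 ✓
Π(2lᵢ+1) = 3×3×5 = 45
triangle coeff Δ(1,1,2) = 1/30
Σ_t [0,0]: t=0:+1/1 = 1/1
(3j)²=2/15 [(1 1 2; 0 0 0)], sign=+1
Σ_t [0,0]: t=0:+1/2 = 1/2
(3j)²=1/10 [(1 1 2; 0 -1 1)], sign=-1
⇒ 4πI² = 3/5
I = (-1)√(3/5/(4π)) = -0.21850969

-0.218510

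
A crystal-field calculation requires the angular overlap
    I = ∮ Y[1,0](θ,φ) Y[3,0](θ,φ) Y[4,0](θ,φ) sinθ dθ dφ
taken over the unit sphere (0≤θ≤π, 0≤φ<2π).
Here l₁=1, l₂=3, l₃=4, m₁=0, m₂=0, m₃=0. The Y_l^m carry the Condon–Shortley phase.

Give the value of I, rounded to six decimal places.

Checks pass: Σm=0; 8 even; l₃=4∈[2,4].
(2·1+1)(2·3+1)(2·4+1) = 189
Δ: 0! 2! 6! / 9! → 1/252
sum: t=0:+1/36 = 1/36
3j²(1 3 4; 0 0 0) = Δ·Π!·Σ² = 4/63  (sign +1)
(m-triple is (0,0,0) — same symbol as above.)
combine: 4πI² = 189·4/63·4/63 = 16/21
take √, sign +1: I = 0.24623252

0.246233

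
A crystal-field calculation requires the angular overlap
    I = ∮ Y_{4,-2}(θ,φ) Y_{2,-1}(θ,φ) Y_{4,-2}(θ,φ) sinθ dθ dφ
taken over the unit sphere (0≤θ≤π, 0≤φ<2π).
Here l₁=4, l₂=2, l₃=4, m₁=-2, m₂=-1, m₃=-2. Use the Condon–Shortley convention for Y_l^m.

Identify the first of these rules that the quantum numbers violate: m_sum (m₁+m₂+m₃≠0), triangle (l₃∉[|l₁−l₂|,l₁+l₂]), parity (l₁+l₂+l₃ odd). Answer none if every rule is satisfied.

m_sum

azimuthal sum: -2 − 1 − 2 = -5  ✗
2 ≤ 4 ≤ 6 (triangle on l)
L = 4 + 2 + 4 = 10 (even)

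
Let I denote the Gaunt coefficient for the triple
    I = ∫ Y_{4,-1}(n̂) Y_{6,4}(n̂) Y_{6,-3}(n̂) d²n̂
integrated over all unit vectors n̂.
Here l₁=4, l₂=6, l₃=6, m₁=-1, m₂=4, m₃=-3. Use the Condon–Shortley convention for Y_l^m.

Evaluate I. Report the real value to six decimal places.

Checks pass: Σm=0; 16 even; l₃=6∈[2,10].
(2·4+1)(2·6+1)(2·6+1) = 1521
Δ: 4! 4! 8! / 17! → 1/15315300
sum: t=0:+1/829440 t=1:−1/25920 t=2:+1/9216 t=3:−1/25920 t=4:+1/829440 = 7/207360
3j²(4 6 6; 0 0 0) = Δ·Π!·Σ² = 28/2431  (sign +1)
sum: t=2:+1/967680 t=3:−1/120960 t=4:+1/207360 = -1/414720
3j²(4 6 6; -1 4 -3) = Δ·Π!·Σ² = 21/4862  (sign +1)
combine: 4πI² = 1521·28/2431·21/4862 = 2646/34969
take √, sign +1: I = 0.07759762

0.077598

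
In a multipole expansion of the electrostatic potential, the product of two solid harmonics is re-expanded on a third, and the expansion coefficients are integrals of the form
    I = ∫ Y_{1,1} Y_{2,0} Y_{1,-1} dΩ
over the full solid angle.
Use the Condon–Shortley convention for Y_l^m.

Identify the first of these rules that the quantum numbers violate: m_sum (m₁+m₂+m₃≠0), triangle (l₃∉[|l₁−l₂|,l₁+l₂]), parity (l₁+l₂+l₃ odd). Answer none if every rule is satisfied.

Σmᵢ = 0  ✓
l₃∈[|l₁−l₂|,l₁+l₂]=[1,3], have l₃=1  ✓
Σlᵢ = 4 ⇒ even  ✓

none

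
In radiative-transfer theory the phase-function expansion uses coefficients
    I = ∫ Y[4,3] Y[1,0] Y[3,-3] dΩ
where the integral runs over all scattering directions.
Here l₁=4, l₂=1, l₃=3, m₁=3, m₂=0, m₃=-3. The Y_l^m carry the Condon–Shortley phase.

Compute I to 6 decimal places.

-0.162868

Rules hold: Σm=0, L=8 even, 3≤3≤5.
N = 9·3·7 = 189
Δ = 2!·6!·0!/9! = 1/252
Racah Σ t=1..1: t=1:−1/36 = -1/36
⇒ 3j(4 1 3; 0 0 0)² = 4/63, sgn +1
Racah Σ t=1..1: t=1:−1/720 = -1/720
⇒ 3j(4 1 3; 3 0 -3)² = 1/36, sgn -1
4πI² = N·(3j₀)²·(3jₘ)² = 1/3
I = -1·√(0.333333/4π) = -0.16286750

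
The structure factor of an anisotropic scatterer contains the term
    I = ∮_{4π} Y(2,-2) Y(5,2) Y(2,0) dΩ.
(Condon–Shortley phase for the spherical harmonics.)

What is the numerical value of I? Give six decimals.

0.000000

triangle: need 3≤l₃≤7, have 2; I=0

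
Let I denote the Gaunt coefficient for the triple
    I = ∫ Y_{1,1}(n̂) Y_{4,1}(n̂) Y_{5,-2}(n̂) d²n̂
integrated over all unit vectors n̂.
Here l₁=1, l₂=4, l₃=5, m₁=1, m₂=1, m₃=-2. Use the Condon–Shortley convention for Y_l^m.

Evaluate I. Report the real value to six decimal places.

Rules hold: Σm=0, L=10 even, 3≤5≤5.
N = 3·9·11 = 297
Δ = 0!·2!·8!/11! = 1/495
Racah Σ t=0..0: t=0:+1/576 = 1/576
⇒ 3j(1 4 5; 0 0 0)² = 5/99, sgn -1
Racah Σ t=0..0: t=0:+1/1440 = 1/1440
⇒ 3j(1 4 5; 1 1 -2)² = 7/165, sgn -1
4πI² = N·(3j₀)²·(3jₘ)² = 7/11
I = +1·√(0.636364/4π) = 0.22503380

0.225034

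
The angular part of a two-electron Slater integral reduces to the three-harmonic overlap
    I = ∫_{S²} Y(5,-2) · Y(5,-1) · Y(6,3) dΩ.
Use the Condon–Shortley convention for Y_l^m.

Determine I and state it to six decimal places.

-0.071298

m-sum 0 ✓  L=16 even ✓  0≤6≤10 ✓
Π(2lᵢ+1) = 11×11×13 = 1573
triangle coeff Δ(5,5,6) = 1/28588560
Σ_t [0,4]: t=0:+1/345600 t=1:−1/13824 t=2:+1/5184 t=3:−1/13824 t=4:+1/345600 = 7/129600
(3j)²=80/7293 [(5 5 6; 0 0 0)], sign=+1
Σ_t [1,4]: t=1:−1/155520 t=2:+1/23040 t=3:−1/34560 t=4:+1/622080 = 1/103680
(3j)²=9/2431 [(5 5 6; -2 -1 3)], sign=-1
⇒ 4πI² = 240/3757
I = (-1)√(240/3757/(4π)) = -0.07129845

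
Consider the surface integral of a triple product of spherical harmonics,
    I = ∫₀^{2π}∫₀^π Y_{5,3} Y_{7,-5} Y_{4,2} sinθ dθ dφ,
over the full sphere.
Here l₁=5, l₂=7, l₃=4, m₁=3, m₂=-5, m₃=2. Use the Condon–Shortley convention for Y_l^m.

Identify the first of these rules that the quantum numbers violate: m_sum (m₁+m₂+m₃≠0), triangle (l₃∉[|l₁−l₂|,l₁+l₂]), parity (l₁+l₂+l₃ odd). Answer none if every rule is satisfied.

none

azimuthal sum: 3 − 5 + 2 = 0  ✓
2 ≤ 4 ≤ 12 (triangle on l)  ✓
L = 5 + 7 + 4 = 16 (even)  ✓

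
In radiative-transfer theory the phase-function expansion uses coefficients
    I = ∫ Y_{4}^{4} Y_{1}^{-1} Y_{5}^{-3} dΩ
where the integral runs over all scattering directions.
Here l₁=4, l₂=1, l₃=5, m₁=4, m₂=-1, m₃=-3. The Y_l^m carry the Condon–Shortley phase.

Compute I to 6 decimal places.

-0.049106

Rules hold: Σm=0, L=10 even, 3≤5≤5.
N = 9·3·11 = 297
Δ = 0!·8!·2!/11! = 1/495
Racah Σ t=0..0: t=0:+1/576 = 1/576
⇒ 3j(4 1 5; 0 0 0)² = 5/99, sgn -1
Racah Σ t=0..0: t=0:+1/80640 = 1/80640
⇒ 3j(4 1 5; 4 -1 -3)² = 1/495, sgn +1
4πI² = N·(3j₀)²·(3jₘ)² = 1/33
I = -1·√(0.030303/4π) = -0.04910640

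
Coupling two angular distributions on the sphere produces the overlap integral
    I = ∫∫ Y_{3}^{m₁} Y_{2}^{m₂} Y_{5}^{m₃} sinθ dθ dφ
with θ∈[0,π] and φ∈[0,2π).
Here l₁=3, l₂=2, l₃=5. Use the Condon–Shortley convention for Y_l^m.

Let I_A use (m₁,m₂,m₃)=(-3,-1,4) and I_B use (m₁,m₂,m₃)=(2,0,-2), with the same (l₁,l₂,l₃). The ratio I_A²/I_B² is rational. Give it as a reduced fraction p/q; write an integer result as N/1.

4/3

l's match ⇒ only the (l;m) 3-j factors differ between A and B.
A: triangle coeff Δ(3,2,5) = 1/2310; Σ_t [0,0]: t=0:+1/4320 = 1/4320; (3j)²=2/55 [(3 2 5; -3 -1 4)], sign=-1
B: triangle coeff Δ(3,2,5) = 1/2310; Σ_t [0,0]: t=0:+1/480 = 1/480; (3j)²=3/110 [(3 2 5; 2 0 -2)], sign=-1
I_A²/I_B² = (2/55)/(3/110) = 4/3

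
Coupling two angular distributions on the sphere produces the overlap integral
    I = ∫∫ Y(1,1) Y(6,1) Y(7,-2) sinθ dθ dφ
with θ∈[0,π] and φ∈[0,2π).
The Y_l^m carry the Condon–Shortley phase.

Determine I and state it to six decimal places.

Checks pass: Σm=0; 14 even; l₃=7∈[5,7].
(2·1+1)(2·6+1)(2·7+1) = 585
Δ: 0! 2! 12! / 15! → 1/1365
sum: t=0:+1/518400 = 1/518400
3j²(1 6 7; 0 0 0) = Δ·Π!·Σ² = 7/195  (sign -1)
sum: t=0:+1/1209600 = 1/1209600
3j²(1 6 7; 1 1 -2) = Δ·Π!·Σ² = 12/455  (sign -1)
combine: 4πI² = 585·7/195·12/455 = 36/65
take √, sign +1: I = 0.20993732

0.209937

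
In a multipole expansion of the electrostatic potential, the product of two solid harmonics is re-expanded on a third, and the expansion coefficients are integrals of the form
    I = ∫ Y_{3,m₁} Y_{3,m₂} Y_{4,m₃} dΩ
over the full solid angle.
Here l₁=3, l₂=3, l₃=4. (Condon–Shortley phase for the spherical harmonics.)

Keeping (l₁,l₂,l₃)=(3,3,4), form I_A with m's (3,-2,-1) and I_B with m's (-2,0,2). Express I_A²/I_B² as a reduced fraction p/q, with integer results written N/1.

10/1

Same 3,3,4: normalisation and zero-m 3j drop out of the ratio.
A: Δ: 2! 4! 4! / 11! → 1/34650; sum: t=0:+1/288 = 1/288; 3j²(3 3 4; 3 -2 -1) = Δ·Π!·Σ² = 5/231  (sign -1)
B: Δ: 2! 4! 4! / 11! → 1/34650; sum: t=1:−1/96 t=2:+1/72 = 1/288; 3j²(3 3 4; -2 0 2) = Δ·Π!·Σ² = 1/462  (sign +1)
I_A²/I_B² = (5/231)/(1/462) = 10/1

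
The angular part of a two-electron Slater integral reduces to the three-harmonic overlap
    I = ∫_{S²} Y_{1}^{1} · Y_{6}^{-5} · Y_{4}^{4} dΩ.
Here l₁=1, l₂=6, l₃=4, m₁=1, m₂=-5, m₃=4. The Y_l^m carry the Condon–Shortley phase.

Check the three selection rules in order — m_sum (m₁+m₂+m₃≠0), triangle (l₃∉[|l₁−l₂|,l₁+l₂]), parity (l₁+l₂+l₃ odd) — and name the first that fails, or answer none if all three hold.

triangle

azimuthal sum: 1 − 5 + 4 = 0  ✓
5 ≤ 4 ≤ 7 (triangle on l)  ✗
L = 1 + 6 + 4 = 11 (odd)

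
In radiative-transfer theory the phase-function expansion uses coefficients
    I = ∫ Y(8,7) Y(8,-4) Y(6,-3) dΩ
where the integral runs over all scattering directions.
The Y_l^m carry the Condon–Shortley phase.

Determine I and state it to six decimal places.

Checks pass: Σm=0; 22 even; l₃=6∈[0,16].
(2·8+1)(2·8+1)(2·6+1) = 3757
Δ: 10! 6! 6! / 23! → 1/13742520792
sum: t=2:+1/41803776000 t=3:−1/435456000 t=4:+1/39813120 t=5:−1/18662400 t=6:+1/39813120 t=7:−1/435456000 t=8:+1/41803776000 = -11/1393459200
3j²(8 8 6; 0 0 0) = Δ·Π!·Σ² = 600/96577  (sign -1)
sum: t=0:+1/20901888000 t=1:−1/9405849600 = -11/188116992000
3j²(8 8 6; 7 -4 -3) = Δ·Π!·Σ² = 121/14858  (sign +1)
combine: 4πI² = 3757·600/96577·121/14858 = 36300/190969
take √, sign -1: I = -0.12298919

-0.122989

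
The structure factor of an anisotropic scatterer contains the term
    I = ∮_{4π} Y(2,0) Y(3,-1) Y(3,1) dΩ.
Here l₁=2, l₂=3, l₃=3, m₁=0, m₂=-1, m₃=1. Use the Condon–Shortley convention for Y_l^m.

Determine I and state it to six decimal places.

m-sum 0 ✓  L=8 even ✓  1≤3≤5 ✓
Π(2lᵢ+1) = 5×7×7 = 245
triangle coeff Δ(2,3,3) = 1/3780
Σ_t [0,2]: t=0:+1/24 t=1:−1/4 t=2:+1/24 = -1/6
(3j)²=4/105 [(2 3 3; 0 0 0)], sign=+1
Σ_t [0,2]: t=0:+1/16 t=1:−1/6 t=2:+1/96 = -3/32
(3j)²=3/140 [(2 3 3; 0 -1 1)], sign=-1
⇒ 4πI² = 1/5
I = (-1)√(1/5/(4π)) = -0.12615663

-0.126157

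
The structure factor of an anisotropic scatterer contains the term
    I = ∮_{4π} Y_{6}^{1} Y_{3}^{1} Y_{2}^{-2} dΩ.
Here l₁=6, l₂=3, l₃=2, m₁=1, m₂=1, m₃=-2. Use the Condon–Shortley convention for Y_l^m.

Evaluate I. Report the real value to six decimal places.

0.000000

l₃=2 ∉ [3,9] — triangle fails ⇒ I = 0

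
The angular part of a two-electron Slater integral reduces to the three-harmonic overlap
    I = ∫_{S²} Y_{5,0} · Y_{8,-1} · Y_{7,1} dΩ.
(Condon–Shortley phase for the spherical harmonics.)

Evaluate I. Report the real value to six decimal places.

-0.089859

Rules hold: Σm=0, L=20 even, 3≤7≤13.
N = 11·17·15 = 2805
Δ = 6!·4!·10!/21! = 1/814773960
Racah Σ t=1..5: t=1:−1/87091200 t=2:+1/4976640 t=3:−1/2073600 t=4:+1/4976640 t=5:−1/87091200 = -1/9676800
⇒ 3j(5 8 7; 0 0 0)² = 360/46189, sgn +1
Racah Σ t=1..5: t=1:−1/49766400 t=2:+1/4147200 t=3:−1/2488320 t=4:+1/8709120 t=5:−1/232243200 = -7/99532800
⇒ 3j(5 8 7; 0 -1 1)² = 1715/369512, sgn -1
4πI² = N·(3j₀)²·(3jₘ)² = 1157625/11408683
I = -1·√(0.101469/4π) = -0.08985893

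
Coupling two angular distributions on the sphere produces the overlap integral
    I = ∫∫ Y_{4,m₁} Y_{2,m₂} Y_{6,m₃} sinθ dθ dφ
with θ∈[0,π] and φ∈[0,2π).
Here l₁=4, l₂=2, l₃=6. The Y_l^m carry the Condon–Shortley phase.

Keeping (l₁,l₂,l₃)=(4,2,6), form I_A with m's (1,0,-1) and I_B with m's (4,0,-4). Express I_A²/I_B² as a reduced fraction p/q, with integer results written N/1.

l's match ⇒ only the (l;m) 3-j factors differ between A and B.
A: triangle coeff Δ(4,2,6) = 1/6435; Σ_t [0,0]: t=0:+1/2880 = 1/2880; (3j)²=14/429 [(4 2 6; 1 0 -1)], sign=-1
B: triangle coeff Δ(4,2,6) = 1/6435; Σ_t [0,0]: t=0:+1/161280 = 1/161280; (3j)²=1/143 [(4 2 6; 4 0 -4)], sign=+1
I_A²/I_B² = (14/429)/(1/143) = 14/3

14/3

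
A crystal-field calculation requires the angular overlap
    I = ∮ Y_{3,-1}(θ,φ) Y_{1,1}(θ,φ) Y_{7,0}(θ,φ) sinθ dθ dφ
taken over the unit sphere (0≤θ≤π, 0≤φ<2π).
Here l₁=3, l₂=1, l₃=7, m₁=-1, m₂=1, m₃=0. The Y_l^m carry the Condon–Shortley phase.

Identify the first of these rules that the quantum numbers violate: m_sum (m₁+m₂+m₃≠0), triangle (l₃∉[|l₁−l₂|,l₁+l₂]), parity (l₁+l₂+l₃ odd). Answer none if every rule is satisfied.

triangle

m₁+m₂+m₃ = -1 + 1 + 0 = 0  ✓
triangle: |3−1|=2 ≤ l₃=7 ≤ 3+1=4  ✗
parity: l₁+l₂+l₃ = 11 is odd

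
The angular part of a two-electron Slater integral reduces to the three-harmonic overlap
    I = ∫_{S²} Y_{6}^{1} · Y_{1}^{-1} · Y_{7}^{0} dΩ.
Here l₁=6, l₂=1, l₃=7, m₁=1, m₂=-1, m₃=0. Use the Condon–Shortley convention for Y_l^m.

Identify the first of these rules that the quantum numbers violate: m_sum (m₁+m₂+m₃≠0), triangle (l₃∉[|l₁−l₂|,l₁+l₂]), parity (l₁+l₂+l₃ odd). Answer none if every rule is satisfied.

m₁+m₂+m₃ = 1 − 1 + 0 = 0  ✓
triangle: |6−1|=5 ≤ l₃=7 ≤ 6+1=7  ✓
parity: l₁+l₂+l₃ = 14 is even  ✓

none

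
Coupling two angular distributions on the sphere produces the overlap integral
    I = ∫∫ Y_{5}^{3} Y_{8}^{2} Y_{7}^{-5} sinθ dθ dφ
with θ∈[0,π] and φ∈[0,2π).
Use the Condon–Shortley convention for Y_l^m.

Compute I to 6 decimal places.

0.146003

m-sum 0 ✓  L=20 even ✓  3≤7≤13 ✓
Π(2lᵢ+1) = 11×17×15 = 2805
triangle coeff Δ(5,8,7) = 1/814773960
Σ_t [1,5]: t=1:−1/87091200 t=2:+1/4976640 t=3:−1/2073600 t=4:+1/4976640 t=5:−1/87091200 = -1/9676800
(3j)²=360/46189 [(5 8 7; 0 0 0)], sign=+1
Σ_t [0,2]: t=0:+1/10450944000 t=1:−1/261273600 t=2:+1/92897280 = 7/995328000
(3j)²=1029/83980 [(5 8 7; 3 2 -5)], sign=+1
⇒ 4πI² = 277830/1037153
I = (+1)√(277830/1037153/(4π)) = 0.14600349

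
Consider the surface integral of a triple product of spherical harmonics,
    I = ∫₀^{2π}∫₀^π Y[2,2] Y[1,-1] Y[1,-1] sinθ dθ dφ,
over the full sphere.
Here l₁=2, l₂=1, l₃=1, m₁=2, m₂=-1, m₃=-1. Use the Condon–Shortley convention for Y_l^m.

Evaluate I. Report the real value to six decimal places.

Rules hold: Σm=0, L=4 even, 1≤1≤3.
N = 5·3·3 = 45
Δ = 2!·2!·0!/5! = 1/30
Racah Σ t=1..1: t=1:−1/1 = -1/1
⇒ 3j(2 1 1; 0 0 0)² = 2/15, sgn +1
Racah Σ t=0..0: t=0:+1/4 = 1/4
⇒ 3j(2 1 1; 2 -1 -1)² = 1/5, sgn +1
4πI² = N·(3j₀)²·(3jₘ)² = 6/5
I = +1·√(1.2/4π) = 0.30901936

0.309019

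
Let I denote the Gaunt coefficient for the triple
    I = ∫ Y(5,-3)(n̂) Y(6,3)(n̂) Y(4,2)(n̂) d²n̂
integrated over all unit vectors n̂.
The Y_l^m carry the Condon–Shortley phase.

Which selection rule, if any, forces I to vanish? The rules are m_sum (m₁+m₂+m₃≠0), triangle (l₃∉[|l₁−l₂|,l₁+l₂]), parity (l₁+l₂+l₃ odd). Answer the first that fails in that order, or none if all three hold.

m_sum

azimuthal sum: -3 + 3 + 2 = 2  ✗
1 ≤ 4 ≤ 11 (triangle on l)
L = 5 + 6 + 4 = 15 (odd)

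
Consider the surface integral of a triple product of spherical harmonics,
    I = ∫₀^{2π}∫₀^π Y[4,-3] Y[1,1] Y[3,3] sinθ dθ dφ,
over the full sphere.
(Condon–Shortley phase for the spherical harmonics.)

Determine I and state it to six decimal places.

-3 + 1 + 3 = 1 ≠ 0: azimuthal integral kills it; I = 0

0.000000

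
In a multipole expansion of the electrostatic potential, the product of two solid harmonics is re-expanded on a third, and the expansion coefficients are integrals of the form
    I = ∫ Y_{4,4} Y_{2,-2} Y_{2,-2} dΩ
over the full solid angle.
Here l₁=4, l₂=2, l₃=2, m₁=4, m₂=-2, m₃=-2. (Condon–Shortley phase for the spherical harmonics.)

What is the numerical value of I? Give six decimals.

Checks pass: Σm=0; 8 even; l₃=2∈[2,6].
(2·4+1)(2·2+1)(2·2+1) = 225
Δ: 4! 4! 0! / 9! → 1/630
sum: t=2:+1/16 = 1/16
3j²(4 2 2; 0 0 0) = Δ·Π!·Σ² = 2/35  (sign +1)
sum: t=0:+1/576 = 1/576
3j²(4 2 2; 4 -2 -2) = Δ·Π!·Σ² = 1/9  (sign +1)
combine: 4πI² = 225·2/35·1/9 = 10/7
take √, sign +1: I = 0.33716777

0.337168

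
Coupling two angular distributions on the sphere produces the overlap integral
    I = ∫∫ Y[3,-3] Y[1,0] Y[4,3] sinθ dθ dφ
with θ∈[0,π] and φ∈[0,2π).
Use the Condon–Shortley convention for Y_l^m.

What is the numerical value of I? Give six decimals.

m-sum 0 ✓  L=8 even ✓  2≤4≤4 ✓
Π(2lᵢ+1) = 7×3×9 = 189
triangle coeff Δ(3,1,4) = 1/252
Σ_t [0,0]: t=0:+1/36 = 1/36
(3j)²=4/63 [(3 1 4; 0 0 0)], sign=+1
Σ_t [0,0]: t=0:+1/720 = 1/720
(3j)²=1/36 [(3 1 4; -3 0 3)], sign=-1
⇒ 4πI² = 1/3
I = (-1)√(1/3/(4π)) = -0.16286750

-0.162868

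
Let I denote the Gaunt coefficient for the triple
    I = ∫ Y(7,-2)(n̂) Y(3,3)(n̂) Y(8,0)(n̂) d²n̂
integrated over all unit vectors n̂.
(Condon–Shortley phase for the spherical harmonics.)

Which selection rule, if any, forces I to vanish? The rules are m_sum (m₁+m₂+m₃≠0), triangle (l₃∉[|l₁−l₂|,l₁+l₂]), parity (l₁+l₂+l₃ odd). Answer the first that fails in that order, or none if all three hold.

azimuthal sum: -2 + 3 + 0 = 1  ✗
4 ≤ 8 ≤ 10 (triangle on l)
L = 7 + 3 + 8 = 18 (even)

m_sum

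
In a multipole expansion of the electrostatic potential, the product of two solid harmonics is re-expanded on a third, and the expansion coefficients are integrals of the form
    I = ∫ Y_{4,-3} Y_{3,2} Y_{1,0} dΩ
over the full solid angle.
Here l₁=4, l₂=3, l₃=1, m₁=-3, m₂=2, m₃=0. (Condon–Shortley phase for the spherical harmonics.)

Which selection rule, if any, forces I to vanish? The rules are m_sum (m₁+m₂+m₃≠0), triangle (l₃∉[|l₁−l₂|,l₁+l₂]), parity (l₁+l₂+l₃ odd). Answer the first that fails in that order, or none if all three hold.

m_sum

azimuthal sum: -3 + 2 + 0 = -1  ✗
1 ≤ 1 ≤ 7 (triangle on l)
L = 4 + 3 + 1 = 8 (even)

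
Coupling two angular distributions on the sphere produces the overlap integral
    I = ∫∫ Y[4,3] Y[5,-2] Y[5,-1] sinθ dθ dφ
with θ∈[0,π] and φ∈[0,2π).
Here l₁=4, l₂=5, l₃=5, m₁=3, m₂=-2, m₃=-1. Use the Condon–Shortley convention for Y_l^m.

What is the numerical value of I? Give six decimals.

-0.048522

Rules hold: Σm=0, L=14 even, 1≤5≤9.
N = 9·11·11 = 1089
Δ = 4!·4!·6!/15! = 1/3153150
Racah Σ t=0..4: t=0:+1/69120 t=1:−1/1728 t=2:+1/576 t=3:−1/1728 t=4:+1/69120 = 7/11520
⇒ 3j(4 5 5; 0 0 0)² = 2/143, sgn -1
Racah Σ t=0..1: t=0:+1/5184 t=1:−1/6912 = 1/20736
⇒ 3j(4 5 5; 3 -2 -1)² = 5/2574, sgn +1
4πI² = N·(3j₀)²·(3jₘ)² = 5/169
I = -1·√(0.0295858/4π) = -0.04852178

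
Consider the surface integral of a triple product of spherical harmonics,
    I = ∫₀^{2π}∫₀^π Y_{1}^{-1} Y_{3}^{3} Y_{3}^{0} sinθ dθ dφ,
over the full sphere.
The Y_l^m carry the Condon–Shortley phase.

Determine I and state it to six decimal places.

0.000000

m-sum = -1 + 3 + 0 = 2 ≠ 0 ⇒ I = 0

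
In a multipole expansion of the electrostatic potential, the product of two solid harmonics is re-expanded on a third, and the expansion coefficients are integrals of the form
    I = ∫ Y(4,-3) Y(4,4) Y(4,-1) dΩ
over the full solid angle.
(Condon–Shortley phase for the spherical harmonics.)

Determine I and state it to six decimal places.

Rules hold: Σm=0, L=12 even, 0≤4≤8.
N = 9·9·9 = 729
Δ = 4!·4!·4!/13! = 1/450450
Racah Σ t=0..4: t=0:+1/13824 t=1:−1/216 t=2:+1/64 t=3:−1/216 t=4:+1/13824 = 5/768
⇒ 3j(4 4 4; 0 0 0)² = 18/1001, sgn +1
Racah Σ t=4..4: t=4:+1/3456 = 1/3456
⇒ 3j(4 4 4; -3 4 -1)² = 35/1287, sgn -1
4πI² = N·(3j₀)²·(3jₘ)² = 7290/20449
I = -1·√(0.356497/4π) = -0.16843130

-0.168431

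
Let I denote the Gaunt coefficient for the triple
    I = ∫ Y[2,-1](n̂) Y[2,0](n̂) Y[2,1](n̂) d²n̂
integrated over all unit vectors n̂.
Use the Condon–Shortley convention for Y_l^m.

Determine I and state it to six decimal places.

m-sum 0 ✓  L=6 even ✓  0≤2≤4 ✓
Π(2lᵢ+1) = 5×5×5 = 125
triangle coeff Δ(2,2,2) = 1/630
Σ_t [0,2]: t=0:+1/8 t=1:−1/1 t=2:+1/8 = -3/4
(3j)²=2/35 [(2 2 2; 0 0 0)], sign=-1
Σ_t [1,2]: t=1:−1/2 t=2:+1/4 = -1/4
(3j)²=1/70 [(2 2 2; -1 0 1)], sign=+1
⇒ 4πI² = 5/49
I = (-1)√(5/49/(4π)) = -0.09011188

-0.090112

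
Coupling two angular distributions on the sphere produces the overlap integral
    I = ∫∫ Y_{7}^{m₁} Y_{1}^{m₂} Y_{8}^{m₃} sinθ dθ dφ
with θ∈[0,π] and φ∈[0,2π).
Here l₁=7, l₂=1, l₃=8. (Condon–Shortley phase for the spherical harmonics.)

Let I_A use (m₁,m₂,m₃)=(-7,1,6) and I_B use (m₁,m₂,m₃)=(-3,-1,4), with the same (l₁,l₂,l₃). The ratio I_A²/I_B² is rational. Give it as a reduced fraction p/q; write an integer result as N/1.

l's match ⇒ only the (l;m) 3-j factors differ between A and B.
A: triangle coeff Δ(7,1,8) = 1/2040; Σ_t [0,0]: t=0:+1/174356582400 = 1/174356582400; (3j)²=1/2040 [(7 1 8; -7 1 6)], sign=+1
B: triangle coeff Δ(7,1,8) = 1/2040; Σ_t [0,0]: t=0:+1/174182400 = 1/174182400; (3j)²=11/340 [(7 1 8; -3 -1 4)], sign=+1
I_A²/I_B² = (1/2040)/(11/340) = 1/66

1/66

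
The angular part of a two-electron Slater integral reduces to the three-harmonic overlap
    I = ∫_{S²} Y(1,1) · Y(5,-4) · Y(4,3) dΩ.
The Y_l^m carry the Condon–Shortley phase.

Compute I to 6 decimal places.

0.294638

Checks pass: Σm=0; 10 even; l₃=4∈[4,6].
(2·1+1)(2·5+1)(2·4+1) = 297
Δ: 2! 0! 8! / 11! → 1/495
sum: t=1:−1/576 = -1/576
3j²(1 5 4; 0 0 0) = Δ·Π!·Σ² = 5/99  (sign -1)
sum: t=0:+1/10080 = 1/10080
3j²(1 5 4; 1 -4 3) = Δ·Π!·Σ² = 4/55  (sign -1)
combine: 4πI² = 297·5/99·4/55 = 12/11
take √, sign +1: I = 0.29463840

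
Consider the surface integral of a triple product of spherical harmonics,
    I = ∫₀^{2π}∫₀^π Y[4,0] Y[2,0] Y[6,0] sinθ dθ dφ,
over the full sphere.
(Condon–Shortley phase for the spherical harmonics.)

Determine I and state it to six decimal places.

Rules hold: Σm=0, L=12 even, 2≤6≤6.
N = 9·5·13 = 585
Δ = 0!·8!·4!/13! = 1/6435
Racah Σ t=0..0: t=0:+1/2304 = 1/2304
⇒ 3j(4 2 6; 0 0 0)² = 5/143, sgn +1
(m-triple is (0,0,0) — same symbol as above.)
4πI² = N·(3j₀)²·(3jₘ)² = 1125/1573
I = +1·√(0.715194/4π) = 0.23856513

0.238565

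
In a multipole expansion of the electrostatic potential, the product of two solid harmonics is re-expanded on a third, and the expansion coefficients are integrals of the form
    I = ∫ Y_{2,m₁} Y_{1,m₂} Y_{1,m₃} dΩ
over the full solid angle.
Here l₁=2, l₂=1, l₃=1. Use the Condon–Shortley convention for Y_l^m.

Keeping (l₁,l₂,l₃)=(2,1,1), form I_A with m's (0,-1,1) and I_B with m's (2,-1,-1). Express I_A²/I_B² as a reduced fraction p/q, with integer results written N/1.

1/6

Same 2,1,1: normalisation and zero-m 3j drop out of the ratio.
A: Δ: 2! 2! 0! / 5! → 1/30; sum: t=0:+1/4 = 1/4; 3j²(2 1 1; 0 -1 1) = Δ·Π!·Σ² = 1/30  (sign +1)
B: Δ: 2! 2! 0! / 5! → 1/30; sum: t=0:+1/4 = 1/4; 3j²(2 1 1; 2 -1 -1) = Δ·Π!·Σ² = 1/5  (sign +1)
I_A²/I_B² = (1/30)/(1/5) = 1/6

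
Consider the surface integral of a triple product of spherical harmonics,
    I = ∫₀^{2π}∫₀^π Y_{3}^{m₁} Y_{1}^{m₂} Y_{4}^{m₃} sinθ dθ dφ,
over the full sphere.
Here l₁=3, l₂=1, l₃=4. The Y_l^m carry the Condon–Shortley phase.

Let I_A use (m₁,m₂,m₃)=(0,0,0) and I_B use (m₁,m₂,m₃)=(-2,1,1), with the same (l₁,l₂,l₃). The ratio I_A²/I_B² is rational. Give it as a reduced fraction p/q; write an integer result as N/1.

16/3

l's match ⇒ only the (l;m) 3-j factors differ between A and B.
A: triangle coeff Δ(3,1,4) = 1/252; Σ_t [0,0]: t=0:+1/36 = 1/36; (3j)²=4/63 [(3 1 4; 0 0 0)], sign=+1
B: triangle coeff Δ(3,1,4) = 1/252; Σ_t [0,0]: t=0:+1/240 = 1/240; (3j)²=1/84 [(3 1 4; -2 1 1)], sign=-1
I_A²/I_B² = (4/63)/(1/84) = 16/3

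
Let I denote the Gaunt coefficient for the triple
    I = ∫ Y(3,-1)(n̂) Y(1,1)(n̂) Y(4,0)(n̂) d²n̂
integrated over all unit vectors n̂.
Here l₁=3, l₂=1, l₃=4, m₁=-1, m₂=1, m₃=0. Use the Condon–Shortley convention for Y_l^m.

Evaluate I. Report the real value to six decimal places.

Rules hold: Σm=0, L=8 even, 2≤4≤4.
N = 7·3·9 = 189
Δ = 0!·6!·2!/9! = 1/252
Racah Σ t=0..0: t=0:+1/36 = 1/36
⇒ 3j(3 1 4; 0 0 0)² = 4/63, sgn +1
Racah Σ t=0..0: t=0:+1/96 = 1/96
⇒ 3j(3 1 4; -1 1 0)² = 1/42, sgn +1
4πI² = N·(3j₀)²·(3jₘ)² = 2/7
I = +1·√(0.285714/4π) = 0.15078601

0.150786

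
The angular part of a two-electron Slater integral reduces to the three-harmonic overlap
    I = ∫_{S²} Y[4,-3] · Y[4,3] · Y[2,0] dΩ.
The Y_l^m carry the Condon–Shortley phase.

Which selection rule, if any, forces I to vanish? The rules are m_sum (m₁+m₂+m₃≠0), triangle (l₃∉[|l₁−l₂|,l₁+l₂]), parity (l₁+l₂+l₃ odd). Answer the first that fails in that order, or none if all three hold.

azimuthal sum: -3 + 3 + 0 = 0  ✓
0 ≤ 2 ≤ 8 (triangle on l)  ✓
L = 4 + 4 + 2 = 10 (even)  ✓

none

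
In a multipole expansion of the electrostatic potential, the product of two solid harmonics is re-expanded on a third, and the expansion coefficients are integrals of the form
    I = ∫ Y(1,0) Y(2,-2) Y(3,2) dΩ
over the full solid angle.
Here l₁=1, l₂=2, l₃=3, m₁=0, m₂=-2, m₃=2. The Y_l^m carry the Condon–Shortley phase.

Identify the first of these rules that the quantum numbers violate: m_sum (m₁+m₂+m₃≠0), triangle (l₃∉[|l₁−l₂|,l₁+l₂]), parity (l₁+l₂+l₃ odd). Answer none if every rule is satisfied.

m₁+m₂+m₃ = 0 − 2 + 2 = 0  ✓
triangle: |1−2|=1 ≤ l₃=3 ≤ 1+2=3  ✓
parity: l₁+l₂+l₃ = 6 is even  ✓

none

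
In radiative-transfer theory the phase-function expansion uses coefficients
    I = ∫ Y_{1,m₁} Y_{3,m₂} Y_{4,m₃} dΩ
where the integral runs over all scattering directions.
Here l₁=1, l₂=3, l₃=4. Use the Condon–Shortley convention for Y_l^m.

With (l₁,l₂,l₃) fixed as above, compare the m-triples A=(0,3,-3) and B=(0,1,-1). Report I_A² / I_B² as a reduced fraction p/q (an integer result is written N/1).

l's match ⇒ only the (l;m) 3-j factors differ between A and B.
A: triangle coeff Δ(1,3,4) = 1/252; Σ_t [0,0]: t=0:+1/720 = 1/720; (3j)²=1/36 [(1 3 4; 0 3 -3)], sign=-1
B: triangle coeff Δ(1,3,4) = 1/252; Σ_t [0,0]: t=0:+1/48 = 1/48; (3j)²=5/84 [(1 3 4; 0 1 -1)], sign=-1
I_A²/I_B² = (1/36)/(5/84) = 7/15

7/15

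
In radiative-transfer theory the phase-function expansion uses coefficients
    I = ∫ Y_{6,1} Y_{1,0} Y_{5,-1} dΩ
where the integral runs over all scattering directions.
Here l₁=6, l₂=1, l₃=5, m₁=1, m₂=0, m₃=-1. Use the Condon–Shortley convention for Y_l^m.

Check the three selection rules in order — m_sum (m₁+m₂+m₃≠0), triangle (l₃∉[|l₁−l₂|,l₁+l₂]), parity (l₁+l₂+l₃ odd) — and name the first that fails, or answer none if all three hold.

none

azimuthal sum: 1 + 0 − 1 = 0  ✓
5 ≤ 5 ≤ 7 (triangle on l)  ✓
L = 6 + 1 + 5 = 12 (even)  ✓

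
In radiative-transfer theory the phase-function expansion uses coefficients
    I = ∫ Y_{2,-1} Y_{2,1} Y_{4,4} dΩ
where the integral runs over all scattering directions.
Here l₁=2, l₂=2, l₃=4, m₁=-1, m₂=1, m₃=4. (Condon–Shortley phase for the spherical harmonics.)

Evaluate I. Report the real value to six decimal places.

-1 + 1 + 4 = 4 ≠ 0: azimuthal integral kills it; I = 0

0.000000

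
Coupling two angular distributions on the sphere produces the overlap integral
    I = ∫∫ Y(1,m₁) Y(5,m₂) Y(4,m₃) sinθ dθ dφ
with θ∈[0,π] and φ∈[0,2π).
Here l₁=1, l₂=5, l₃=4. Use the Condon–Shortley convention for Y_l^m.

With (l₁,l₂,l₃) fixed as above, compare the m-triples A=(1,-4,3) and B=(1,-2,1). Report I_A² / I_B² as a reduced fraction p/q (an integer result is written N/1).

12/7

l's match ⇒ only the (l;m) 3-j factors differ between A and B.
A: triangle coeff Δ(1,5,4) = 1/495; Σ_t [0,0]: t=0:+1/10080 = 1/10080; (3j)²=4/55 [(1 5 4; 1 -4 3)], sign=-1
B: triangle coeff Δ(1,5,4) = 1/495; Σ_t [0,0]: t=0:+1/1440 = 1/1440; (3j)²=7/165 [(1 5 4; 1 -2 1)], sign=-1
I_A²/I_B² = (4/55)/(7/165) = 12/7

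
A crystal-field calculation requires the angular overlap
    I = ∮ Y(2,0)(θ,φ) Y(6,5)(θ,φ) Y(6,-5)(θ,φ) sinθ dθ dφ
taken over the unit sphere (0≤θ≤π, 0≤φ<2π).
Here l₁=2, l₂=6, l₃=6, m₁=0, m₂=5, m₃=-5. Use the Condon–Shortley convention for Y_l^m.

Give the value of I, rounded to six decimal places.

0.126157

m-sum 0 ✓  L=14 even ✓  4≤6≤8 ✓
Π(2lᵢ+1) = 5×13×13 = 845
triangle coeff Δ(2,6,6) = 1/90090
Σ_t [0,2]: t=0:+1/69120 t=1:−1/14400 t=2:+1/69120 = -7/172800
(3j)²=14/715 [(2 6 6; 0 0 0)], sign=-1
Σ_t [1,2]: t=1:−1/3628800 t=2:+1/1451520 = 1/2419200
(3j)²=11/910 [(2 6 6; 0 5 -5)], sign=-1
⇒ 4πI² = 1/5
I = (+1)√(1/5/(4π)) = 0.12615663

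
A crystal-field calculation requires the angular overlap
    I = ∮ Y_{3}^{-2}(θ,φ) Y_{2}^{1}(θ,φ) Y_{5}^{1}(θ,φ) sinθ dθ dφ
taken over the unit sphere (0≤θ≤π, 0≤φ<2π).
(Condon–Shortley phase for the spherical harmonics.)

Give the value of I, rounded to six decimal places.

Rules hold: Σm=0, L=10 even, 1≤5≤5.
N = 7·5·11 = 385
Δ = 0!·6!·4!/11! = 1/2310
Racah Σ t=0..0: t=0:+1/144 = 1/144
⇒ 3j(3 2 5; 0 0 0)² = 10/231, sgn -1
Racah Σ t=0..0: t=0:+1/720 = 1/720
⇒ 3j(3 2 5; -2 1 1)² = 4/385, sgn +1
4πI² = N·(3j₀)²·(3jₘ)² = 40/231
I = -1·√(0.17316/4π) = -0.11738675

-0.117387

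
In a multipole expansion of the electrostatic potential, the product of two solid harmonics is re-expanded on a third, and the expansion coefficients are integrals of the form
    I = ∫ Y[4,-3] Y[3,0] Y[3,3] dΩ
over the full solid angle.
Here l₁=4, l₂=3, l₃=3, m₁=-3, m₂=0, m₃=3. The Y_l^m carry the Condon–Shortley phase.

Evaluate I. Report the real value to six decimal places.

m-sum 0 ✓  L=10 even ✓  1≤3≤7 ✓
Π(2lᵢ+1) = 9×7×7 = 441
triangle coeff Δ(4,3,3) = 1/34650
Σ_t [1,3]: t=1:−1/72 t=2:+1/16 t=3:−1/72 = 5/144
(3j)²=2/77 [(4 3 3; 0 0 0)], sign=-1
Σ_t [3,3]: t=3:−1/288 = -1/288
(3j)²=1/22 [(4 3 3; -3 0 3)], sign=-1
⇒ 4πI² = 63/121
I = (+1)√(63/121/(4π)) = 0.20355073

0.203551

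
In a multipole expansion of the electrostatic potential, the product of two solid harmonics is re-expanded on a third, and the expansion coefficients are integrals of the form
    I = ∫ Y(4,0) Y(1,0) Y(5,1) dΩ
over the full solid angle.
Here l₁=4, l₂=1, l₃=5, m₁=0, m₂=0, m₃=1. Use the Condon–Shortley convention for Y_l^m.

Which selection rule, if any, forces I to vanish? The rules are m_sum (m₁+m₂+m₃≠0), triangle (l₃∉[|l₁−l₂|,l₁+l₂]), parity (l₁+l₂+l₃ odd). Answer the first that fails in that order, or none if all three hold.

m_sum

m₁+m₂+m₃ = 0 + 0 + 1 = 1  ✗
triangle: |4−1|=3 ≤ l₃=5 ≤ 4+1=5
parity: l₁+l₂+l₃ = 10 is even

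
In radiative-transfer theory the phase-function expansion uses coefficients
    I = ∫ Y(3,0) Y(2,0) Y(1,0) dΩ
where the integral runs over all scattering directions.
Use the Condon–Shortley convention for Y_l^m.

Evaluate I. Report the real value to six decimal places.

0.247767

m-sum 0 ✓  L=6 even ✓  1≤1≤5 ✓
Π(2lᵢ+1) = 7×5×3 = 105
triangle coeff Δ(3,2,1) = 1/105
Σ_t [2,2]: t=2:+1/4 = 1/4
(3j)²=3/35 [(3 2 1; 0 0 0)], sign=-1
(m-triple is (0,0,0) — same symbol as above.)
⇒ 4πI² = 27/35
I = (+1)√(27/35/(4π)) = 0.24776670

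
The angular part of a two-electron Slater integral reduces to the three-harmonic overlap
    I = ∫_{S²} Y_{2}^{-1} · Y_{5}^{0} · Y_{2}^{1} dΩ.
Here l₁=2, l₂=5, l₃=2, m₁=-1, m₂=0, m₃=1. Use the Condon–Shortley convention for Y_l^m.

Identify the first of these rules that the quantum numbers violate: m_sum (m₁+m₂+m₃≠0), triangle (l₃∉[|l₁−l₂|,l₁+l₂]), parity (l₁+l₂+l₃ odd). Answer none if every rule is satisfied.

Σmᵢ = 0  ✓
l₃∈[|l₁−l₂|,l₁+l₂]=[3,7], have l₃=2  ✗
Σlᵢ = 9 ⇒ odd

triangle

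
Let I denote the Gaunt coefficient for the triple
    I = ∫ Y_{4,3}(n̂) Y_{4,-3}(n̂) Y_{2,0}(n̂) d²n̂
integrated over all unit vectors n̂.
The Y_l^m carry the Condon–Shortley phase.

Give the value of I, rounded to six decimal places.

0.057344

m-sum 0 ✓  L=10 even ✓  0≤2≤8 ✓
Π(2lᵢ+1) = 9×9×5 = 405
triangle coeff Δ(4,4,2) = 1/13860
Σ_t [2,4]: t=2:+1/192 t=3:−1/36 t=4:+1/192 = -5/288
(3j)²=20/693 [(4 4 2; 0 0 0)], sign=-1
Σ_t [0,1]: t=0:+1/720 t=1:−1/480 = -1/1440
(3j)²=7/1980 [(4 4 2; 3 -3 0)], sign=-1
⇒ 4πI² = 5/121
I = (+1)√(5/121/(4π)) = 0.05734392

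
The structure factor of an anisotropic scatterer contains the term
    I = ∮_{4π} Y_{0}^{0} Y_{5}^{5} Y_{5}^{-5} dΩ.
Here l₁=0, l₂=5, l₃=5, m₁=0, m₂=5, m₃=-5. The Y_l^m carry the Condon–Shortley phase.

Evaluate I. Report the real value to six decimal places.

m-sum 0 ✓  L=10 even ✓  5≤5≤5 ✓
Π(2lᵢ+1) = 1×11×11 = 121
triangle coeff Δ(0,5,5) = 1/11
Σ_t [0,0]: t=0:+1/14400 = 1/14400
(3j)²=1/11 [(0 5 5; 0 0 0)], sign=-1
Σ_t [0,0]: t=0:+1/3628800 = 1/3628800
(3j)²=1/11 [(0 5 5; 0 5 -5)], sign=+1
⇒ 4πI² = 1/1
I = (-1)√(1/1/(4π)) = -0.28209479

-0.282095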